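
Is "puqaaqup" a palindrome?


Word: "puqaaqup"
Reversed: "puqaaqup"
Forward == Backward? puqaaqup == puqaaqup
Palindrome = Yes


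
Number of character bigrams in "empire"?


Word: "empire" (length 6)
Number of 2-grams = length - 2 + 1 = 6 - 2 + 1
= 5


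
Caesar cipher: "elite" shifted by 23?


Word: "elite"
Shift: 23
Each letter → (letter + shift) mod 26:
  'e' (4) + 23 = 1 → 'b'
  'l' (11) + 23 = 8 → 'i'
  'i' (8) + 23 = 5 → 'f'
  't' (19) + 23 = 16 → 'q'
  'e' (4) + 23 = 1 → 'b'
Result = "bifqb"


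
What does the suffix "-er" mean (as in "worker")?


Suffix: -er
As in: worker -> work + -er
Meaning = one who / more


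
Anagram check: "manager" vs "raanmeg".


Word 1: "manager" → sorted: aaegmnr
Word 2: "raanmeg" → sorted: aaegmnr
Same letters? aaegmnr == aaegmnr
Anagram = Yes


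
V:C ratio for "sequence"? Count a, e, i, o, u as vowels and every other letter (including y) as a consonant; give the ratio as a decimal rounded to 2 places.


Word: "sequence"
Vowels (a,e,i,o,u): 4
Consonants: 4
Ratio = 4/4
= 1.00


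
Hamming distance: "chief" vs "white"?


Comparing character by character (same length = 5):
  Pos 0: 'c' vs 'w' !=
  Pos 1: 'h' vs 'h' =
  Pos 2: 'i' vs 'i' =
  Pos 3: 'e' vs 't' !=
  Pos 4: 'f' vs 'e' !=
Hamming distance = 3


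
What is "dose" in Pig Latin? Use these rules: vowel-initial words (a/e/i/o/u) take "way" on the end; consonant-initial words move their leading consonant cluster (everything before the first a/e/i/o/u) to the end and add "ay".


Word: "dose"
Starts with consonant(s) → move to end, add 'ay'
Consonant cluster: "d"
Pig Latin = "oseday"


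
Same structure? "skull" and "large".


Pattern of "skull": [0, 1, 2, 3, 3]
Pattern of "large": [0, 1, 2, 3, 4]
Patterns do not match
Same pattern = No


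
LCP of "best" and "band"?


Word 1: "best"
Word 2: "band"
Comparing from start:
  Pos 0: 'b' == 'b'
  Pos 1: 'e' != 'a' (stop)
LCP = "b" (length 1)


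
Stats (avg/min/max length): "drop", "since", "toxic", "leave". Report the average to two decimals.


Lengths: "drop"=4, "since"=5, "toxic"=5, "leave"=5
Sum = 19, Count = 4
Average = 19/4 = 4.75
= avg=4.75, min=4, max=5


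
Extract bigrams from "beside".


Word: "beside" (length 6)
Number of bigrams = 6 - 2 + 1 = 5
  Position 0: "be"
  Position 1: "es"
  Position 2: "si"
  Position 3: "id"
  Position 4: "de"
Bigrams = "be", "es", "si", "id", "de"


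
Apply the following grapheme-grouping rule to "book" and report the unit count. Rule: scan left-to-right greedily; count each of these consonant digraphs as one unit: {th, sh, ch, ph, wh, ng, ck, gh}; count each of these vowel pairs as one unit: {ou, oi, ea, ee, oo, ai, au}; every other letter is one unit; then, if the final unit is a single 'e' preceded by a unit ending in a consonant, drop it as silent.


Word: "book" (4 letters)
Left-to-right scan:
  1. 'b' (letter)
  2. 'oo' (vowel-pair)
  3. 'k' (letter)
Units from scan: 3
Sound units = 3 units


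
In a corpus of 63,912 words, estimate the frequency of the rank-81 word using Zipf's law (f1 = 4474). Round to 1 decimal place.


Zipf's law: f(r) = f(1) / r
f(1) = 4474
f(81) = 4474 / 81
= 55.2 occurrences


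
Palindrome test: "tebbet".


Word: "tebbet"
Reversed: "tebbet"
Forward == Backward? tebbet == tebbet
Palindrome = Yes


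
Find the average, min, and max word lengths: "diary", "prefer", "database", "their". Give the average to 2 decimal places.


Lengths: "diary"=5, "prefer"=6, "database"=8, "their"=5
Sum = 24, Count = 4
Average = 24/4 = 6.00
= avg=6.00, min=5, max=8


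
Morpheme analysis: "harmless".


Word: "harmless"
Morphemes: harm + -less
Each morpheme carries meaning
= 2 morphemes


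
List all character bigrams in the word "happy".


Word: "happy" (length 5)
Number of bigrams = 5 - 2 + 1 = 4
  Position 0: "ha"
  Position 1: "ap"
  Position 2: "pp"
  Position 3: "py"
Bigrams = "ha", "ap", "pp", "py"


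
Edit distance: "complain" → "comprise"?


Word 1: "complain" (length 8)
Word 2: "comprise" (length 8)
One optimal edit sequence (insert/delete/substitute each cost 1):
  1. keep 'c'
  2. keep 'o'
  3. keep 'm'
  4. keep 'p'
  5. substitute 'l' -> 'r'  (+1)
  6. substitute 'a' -> 'i'  (+1)
  7. substitute 'i' -> 's'  (+1)
  8. substitute 'n' -> 'e'  (+1)
Total edit operations: 4
Edit distance = 4


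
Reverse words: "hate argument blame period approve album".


Original: "hate argument blame period approve album"
Words (1..n): hate | argument | blame | period | approve | album
Reversed (n..1): album | approve | period | blame | argument | hate
Result = "album approve period blame argument hate"


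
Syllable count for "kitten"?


Word: "kitten"
Syllable breakdown: kit / ten
Counting: 2 parts
= 2 syllables


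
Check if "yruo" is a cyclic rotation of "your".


Word: "your", Candidate: "yruo"
Method: check if candidate is substring of word+word
"youryour" contains "yruo"? No
Is rotation = No


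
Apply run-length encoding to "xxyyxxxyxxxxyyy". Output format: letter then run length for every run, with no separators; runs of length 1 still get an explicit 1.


String: "xxyyxxxyxxxxyyy"
Scanning for consecutive runs:
  'x' x 2
  'y' x 2
  'x' x 3
  'y' x 1
  'x' x 4
  'y' x 3
RLE = "x2y2x3y1x4y3"


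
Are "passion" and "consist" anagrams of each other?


Word 1: "passion" → sorted: ainopss
Word 2: "consist" → sorted: cinosst
Same letters? ainopss != cinosst
Anagram = No


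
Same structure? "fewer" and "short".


Pattern of "fewer": [0, 1, 2, 1, 3]
Pattern of "short": [0, 1, 2, 3, 4]
Patterns do not match
Same pattern = No


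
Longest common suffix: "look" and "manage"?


Word 1: "look"
Word 2: "manage"
Comparing from end:
  Pos -1: 'k' != 'e' (stop)
LCS = "" (length 0)


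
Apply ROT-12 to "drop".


Word: "drop"
Shift: 12
Each letter → (letter + shift) mod 26:
  'd' (3) + 12 = 15 → 'p'
  'r' (17) + 12 = 3 → 'd'
  'o' (14) + 12 = 0 → 'a'
  'p' (15) + 12 = 1 → 'b'
Result = "pdab"


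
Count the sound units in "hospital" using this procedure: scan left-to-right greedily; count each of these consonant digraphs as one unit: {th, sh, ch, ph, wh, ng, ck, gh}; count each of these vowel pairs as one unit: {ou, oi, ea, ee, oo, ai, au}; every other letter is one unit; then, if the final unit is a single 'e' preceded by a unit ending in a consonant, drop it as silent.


Word: "hospital" (8 letters)
Left-to-right scan:
  [1] 'h' (letter)
  [2] 'o' (letter)
  [3] 's' (letter)
  [4] 'p' (letter)
  [5] 'i' (letter)
  [6] 't' (letter)
  [7] 'a' (letter)
  [8] 'l' (letter)
Units from scan: 8
Sound units = 8 units


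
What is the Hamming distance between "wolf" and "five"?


Comparing character by character (same length = 4):
  Pos 0: 'w' vs 'f' !=
  Pos 1: 'o' vs 'i' !=
  Pos 2: 'l' vs 'v' !=
  Pos 3: 'f' vs 'e' !=
Hamming distance = 4


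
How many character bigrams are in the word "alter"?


Word: "alter" (length 5)
Number of 2-grams = length - 2 + 1 = 5 - 2 + 1
= 4


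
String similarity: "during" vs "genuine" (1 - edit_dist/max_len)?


Word 1: "during" (length 6)
Word 2: "genuine" (length 7)
One optimal edit sequence:
  1. insert 'g'  (+1)
  2. substitute 'd' -> 'e'  (+1)
  3. substitute 'u' -> 'n'  (+1)
  4. substitute 'r' -> 'u'  (+1)
  5. keep 'i'
  6. keep 'n'
  7. substitute 'g' -> 'e'  (+1)
Edit distance = 5
Max length = max(6, 7) = 7
Similarity = 1 - 5/7
= 0.2857


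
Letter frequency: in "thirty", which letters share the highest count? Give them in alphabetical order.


Word: "thirty"
Letter counts:
  'h': 1
  'i': 1
  'r': 1
  't': 2
  'y': 1
Maximum count = 2
Most frequent = 't' (2 times each)


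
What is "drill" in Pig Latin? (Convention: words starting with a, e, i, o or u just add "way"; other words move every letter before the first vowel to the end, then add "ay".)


Word: "drill"
Starts with consonant(s) → move to end, add 'ay'
Consonant cluster: "dr"
Pig Latin = "illdray"


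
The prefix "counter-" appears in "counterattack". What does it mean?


Prefix: counter-
As in: counterattack -> counter- + attack
Meaning = against / opposite


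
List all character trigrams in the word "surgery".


Word: "surgery" (length 7)
Number of trigrams = 7 - 3 + 1 = 5
  Position 0: "sur"
  Position 1: "urg"
  Position 2: "rge"
  Position 3: "ger"
  Position 4: "ery"
Trigrams = "sur", "urg", "rge", "ger", "ery"


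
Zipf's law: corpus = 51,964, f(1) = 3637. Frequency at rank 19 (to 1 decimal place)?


Zipf's law: f(r) = f(1) / r
f(1) = 3637
f(19) = 3637 / 19
= 191.4 occurrences


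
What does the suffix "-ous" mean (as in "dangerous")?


Suffix: -ous
As in: dangerous -> danger + -ous
Meaning = having quality of


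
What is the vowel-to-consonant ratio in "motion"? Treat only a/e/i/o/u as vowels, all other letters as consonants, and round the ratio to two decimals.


Word: "motion"
Vowels (a,e,i,o,u): 3
Consonants: 3
Ratio = 3/3
= 1.00


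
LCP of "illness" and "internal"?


Word 1: "illness"
Word 2: "internal"
Comparing from start:
  Pos 0: 'i' == 'i'
  Pos 1: 'l' != 'n' (stop)
LCP = "i" (length 1)


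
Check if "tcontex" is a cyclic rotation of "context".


Word: "context", Candidate: "tcontex"
Method: check if candidate is substring of word+word
"contextcontext" contains "tcontex"? Yes
Is rotation = Yes


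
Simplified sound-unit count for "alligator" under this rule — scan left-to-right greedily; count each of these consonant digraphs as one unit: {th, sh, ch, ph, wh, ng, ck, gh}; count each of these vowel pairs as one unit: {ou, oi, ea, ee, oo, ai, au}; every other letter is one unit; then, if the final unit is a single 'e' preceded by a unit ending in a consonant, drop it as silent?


Word: "alligator" (9 letters)
Left-to-right scan:
  [1] 'a' (letter)
  [2] 'l' (letter)
  [3] 'l' (letter)
  [4] 'i' (letter)
  [5] 'g' (letter)
  [6] 'a' (letter)
  [7] 't' (letter)
  [8] 'o' (letter)
  [9] 'r' (letter)
Units from scan: 9
Sound units = 9 units


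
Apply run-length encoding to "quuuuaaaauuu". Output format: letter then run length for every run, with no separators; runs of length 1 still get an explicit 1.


String: "quuuuaaaauuu"
Scanning for consecutive runs:
  'q' x 1
  'u' x 4
  'a' x 4
  'u' x 3
RLE = "q1u4a4u3"


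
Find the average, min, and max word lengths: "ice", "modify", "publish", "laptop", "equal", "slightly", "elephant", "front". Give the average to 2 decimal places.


Lengths: "ice"=3, "modify"=6, "publish"=7, "laptop"=6, "equal"=5, "slightly"=8, "elephant"=8, "front"=5
Sum = 48, Count = 8
Average = 48/8 = 6.00
= avg=6.00, min=3, max=8


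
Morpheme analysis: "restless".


Word: "restless"
Morphemes: rest + -less
Each morpheme carries meaning
= 2 morphemes


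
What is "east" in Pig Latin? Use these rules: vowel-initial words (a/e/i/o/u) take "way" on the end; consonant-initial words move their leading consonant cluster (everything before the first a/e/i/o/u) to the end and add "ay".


Word: "east"
Starts with vowel → add 'way'
Pig Latin = "eastway"


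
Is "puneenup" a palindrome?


Word: "puneenup"
Reversed: "puneenup"
Forward == Backward? puneenup == puneenup
Palindrome = Yes


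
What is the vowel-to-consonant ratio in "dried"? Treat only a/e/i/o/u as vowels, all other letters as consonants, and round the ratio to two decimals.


Word: "dried"
Vowels (a,e,i,o,u): 2
Consonants: 3
Ratio = 2/3
= 0.67


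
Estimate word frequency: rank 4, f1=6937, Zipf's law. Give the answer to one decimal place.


Zipf's law: f(r) = f(1) / r
f(1) = 6937
f(4) = 6937 / 4
= 1734.3 occurrences


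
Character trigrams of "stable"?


Word: "stable" (length 6)
Number of trigrams = 6 - 3 + 1 = 4
  Position 0: "sta"
  Position 1: "tab"
  Position 2: "abl"
  Position 3: "ble"
Trigrams = "sta", "tab", "abl", "ble"


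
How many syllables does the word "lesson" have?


Word: "lesson"
Syllable breakdown: les | son
Counting: 2 parts
= 2 syllables


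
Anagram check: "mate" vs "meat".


Word 1: "mate" → sorted: aemt
Word 2: "meat" → sorted: aemt
Same letters? aemt == aemt
Anagram = Yes


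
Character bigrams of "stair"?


Word: "stair" (length 5)
Number of bigrams = 5 - 2 + 1 = 4
  Position 0: "st"
  Position 1: "ta"
  Position 2: "ai"
  Position 3: "ir"
Bigrams = "st", "ta", "ai", "ir"


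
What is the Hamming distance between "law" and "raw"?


Comparing character by character (same length = 3):
  Pos 0: 'l' vs 'r' !=
  Pos 1: 'a' vs 'a' =
  Pos 2: 'w' vs 'w' =
Hamming distance = 1


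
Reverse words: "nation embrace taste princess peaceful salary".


Original: "nation embrace taste princess peaceful salary"
Words (1..n): nation | embrace | taste | princess | peaceful | salary
Reversed (n..1): salary | peaceful | princess | taste | embrace | nation
Result = "salary peaceful princess taste embrace nation"


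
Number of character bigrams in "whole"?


Word: "whole" (length 5)
Number of 2-grams = length - 2 + 1 = 5 - 2 + 1
= 4


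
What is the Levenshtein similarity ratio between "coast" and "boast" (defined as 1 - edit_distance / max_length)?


Word 1: "coast" (length 5)
Word 2: "boast" (length 5)
One optimal edit sequence:
  1. substitute 'c' -> 'b'  (+1)
  2. keep 'o'
  3. keep 'a'
  4. keep 's'
  5. keep 't'
Edit distance = 1
Max length = max(5, 5) = 5
Similarity = 1 - 1/5
= 0.8000


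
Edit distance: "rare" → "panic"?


Word 1: "rare" (length 4)
Word 2: "panic" (length 5)
One optimal edit sequence (insert/delete/substitute each cost 1):
  1. substitute 'r' -> 'p'  (+1)
  2. keep 'a'
  3. insert 'n'  (+1)
  4. substitute 'r' -> 'i'  (+1)
  5. substitute 'e' -> 'c'  (+1)
Total edit operations: 4
Edit distance = 4


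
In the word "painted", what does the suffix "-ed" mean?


Suffix: -ed
Example: painted (paint + -ed)
Meaning = past tense


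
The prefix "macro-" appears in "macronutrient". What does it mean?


Prefix: macro-
As in: macronutrient -> macro- + nutrient
Meaning = large


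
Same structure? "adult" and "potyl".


Pattern of "adult": [0, 1, 2, 3, 4]
Pattern of "potyl": [0, 1, 2, 3, 4]
Patterns match
Same pattern = Yes


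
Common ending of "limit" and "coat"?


Word 1: "limit"
Word 2: "coat"
Comparing from end:
  Pos -1: 't' == 't'
  Pos -2: 'i' != 'a' (stop)
LCS = "t" (length 1)


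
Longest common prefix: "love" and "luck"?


Word 1: "love"
Word 2: "luck"
Comparing from start:
  Pos 0: 'l' == 'l'
  Pos 1: 'o' != 'u' (stop)
LCP = "l" (length 1)


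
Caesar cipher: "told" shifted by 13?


Word: "told"
Shift: 13
Each letter → (letter + shift) mod 26:
  't' (19) + 13 = 6 → 'g'
  'o' (14) + 13 = 1 → 'b'
  'l' (11) + 13 = 24 → 'y'
  'd' (3) + 13 = 16 → 'q'
Result = "gbyq"


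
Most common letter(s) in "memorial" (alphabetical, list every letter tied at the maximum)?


Word: "memorial"
Letter counts:
  'a': 1
  'e': 1
  'i': 1
  'l': 1
  'm': 2
  'o': 1
  'r': 1
Maximum count = 2
Most frequent = 'm' (2 times each)


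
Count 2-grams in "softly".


Word: "softly" (length 6)
Number of 2-grams = length - 2 + 1 = 6 - 2 + 1
= 5


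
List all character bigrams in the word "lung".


Word: "lung" (length 4)
Number of bigrams = 4 - 2 + 1 = 3
  Position 0: "lu"
  Position 1: "un"
  Position 2: "ng"
Bigrams = "lu", "un", "ng"


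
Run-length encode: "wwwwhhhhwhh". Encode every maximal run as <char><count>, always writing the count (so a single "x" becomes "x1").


String: "wwwwhhhhwhh"
Scanning for consecutive runs:
  'w' x 4
  'h' x 4
  'w' x 1
  'h' x 2
RLE = "w4h4w1h2"


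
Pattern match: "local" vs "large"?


Pattern of "local": [0, 1, 2, 3, 0]
Pattern of "large": [0, 1, 2, 3, 4]
Patterns do not match
Same pattern = No


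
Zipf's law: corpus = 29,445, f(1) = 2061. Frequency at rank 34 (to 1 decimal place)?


Zipf's law: f(r) = f(1) / r
f(1) = 2061
f(34) = 2061 / 34
= 60.6 occurrences


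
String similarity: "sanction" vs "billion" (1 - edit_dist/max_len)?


Word 1: "sanction" (length 8)
Word 2: "billion" (length 7)
One optimal edit sequence:
  1. delete 's'  (+1)
  2. substitute 'a' -> 'b'  (+1)
  3. substitute 'n' -> 'i'  (+1)
  4. substitute 'c' -> 'l'  (+1)
  5. substitute 't' -> 'l'  (+1)
  6. keep 'i'
  7. keep 'o'
  8. keep 'n'
Edit distance = 5
Max length = max(8, 7) = 8
Similarity = 1 - 5/8
= 0.3750


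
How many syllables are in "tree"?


Word: "tree"
Syllable breakdown: tree
Counting: 1 part
= 1 syllable


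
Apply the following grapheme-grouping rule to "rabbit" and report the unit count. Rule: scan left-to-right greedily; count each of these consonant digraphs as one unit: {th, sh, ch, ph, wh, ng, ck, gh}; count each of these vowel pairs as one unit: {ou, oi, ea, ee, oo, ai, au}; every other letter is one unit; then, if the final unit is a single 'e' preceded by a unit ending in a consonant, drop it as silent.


Word: "rabbit" (6 letters)
Left-to-right scan:
  [1] 'r' (letter)
  [2] 'a' (letter)
  [3] 'b' (letter)
  [4] 'b' (letter)
  [5] 'i' (letter)
  [6] 't' (letter)
Units from scan: 6
Sound units = 6 units


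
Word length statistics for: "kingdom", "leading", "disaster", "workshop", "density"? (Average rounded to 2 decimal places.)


Lengths: "kingdom"=7, "leading"=7, "disaster"=8, "workshop"=8, "density"=7
Sum = 37, Count = 5
Average = 37/5 = 7.40
= avg=7.40, min=7, max=8


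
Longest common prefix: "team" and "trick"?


Word 1: "team"
Word 2: "trick"
Comparing from start:
  Pos 0: 't' == 't'
  Pos 1: 'e' != 'r' (stop)
LCP = "t" (length 1)


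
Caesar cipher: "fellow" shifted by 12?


Word: "fellow"
Shift: 12
Each letter → (letter + shift) mod 26:
  'f' (5) + 12 = 17 → 'r'
  'e' (4) + 12 = 16 → 'q'
  'l' (11) + 12 = 23 → 'x'
  'l' (11) + 12 = 23 → 'x'
  'o' (14) + 12 = 0 → 'a'
  'w' (22) + 12 = 8 → 'i'
Result = "rqxxai"


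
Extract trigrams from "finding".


Word: "finding" (length 7)
Number of trigrams = 7 - 3 + 1 = 5
  Position 0: "fin"
  Position 1: "ind"
  Position 2: "ndi"
  Position 3: "din"
  Position 4: "ing"
Trigrams = "fin", "ind", "ndi", "din", "ing"


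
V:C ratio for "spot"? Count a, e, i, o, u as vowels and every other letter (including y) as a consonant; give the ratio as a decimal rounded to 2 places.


Word: "spot"
Vowels (a,e,i,o,u): 1
Consonants: 3
Ratio = 1/3
= 0.33


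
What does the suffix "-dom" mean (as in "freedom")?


Suffix: -dom
As in: freedom -> free + -dom
Meaning = state / realm


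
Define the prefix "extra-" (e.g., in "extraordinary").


Prefix: extra-
Example: extraordinary = extra- + ordinary
Meaning = beyond


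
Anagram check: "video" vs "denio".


Word 1: "video" → sorted: deiov
Word 2: "denio" → sorted: deino
Same letters? deiov != deino
Anagram = No


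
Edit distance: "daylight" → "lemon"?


Word 1: "daylight" (length 8)
Word 2: "lemon" (length 5)
One optimal edit sequence (insert/delete/substitute each cost 1):
  1. delete 'd'  (+1)
  2. delete 'a'  (+1)
  3. delete 'y'  (+1)
  4. keep 'l'
  5. substitute 'i' -> 'e'  (+1)
  6. substitute 'g' -> 'm'  (+1)
  7. substitute 'h' -> 'o'  (+1)
  8. substitute 't' -> 'n'  (+1)
Total edit operations: 7
Edit distance = 7


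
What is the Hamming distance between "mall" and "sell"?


Comparing character by character (same length = 4):
  Pos 0: 'm' vs 's' !=
  Pos 1: 'a' vs 'e' !=
  Pos 2: 'l' vs 'l' =
  Pos 3: 'l' vs 'l' =
Hamming distance = 2


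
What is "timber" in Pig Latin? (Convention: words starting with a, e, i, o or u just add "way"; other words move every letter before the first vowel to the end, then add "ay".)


Word: "timber"
Starts with consonant(s) → move to end, add 'ay'
Consonant cluster: "t"
Pig Latin = "imbertay"


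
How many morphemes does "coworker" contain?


Word: "coworker"
Morphemes: co- | work | -er
Each morpheme carries meaning
= 3 morphemes


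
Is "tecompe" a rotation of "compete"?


Word: "compete", Candidate: "tecompe"
Method: check if candidate is substring of word+word
"competecompete" contains "tecompe"? Yes
Is rotation = Yes


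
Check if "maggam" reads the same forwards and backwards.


Word: "maggam"
Reversed: "maggam"
Forward == Backward? maggam == maggam
Palindrome = Yes


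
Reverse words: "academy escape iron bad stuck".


Original: "academy escape iron bad stuck"
Words (1..n): academy | escape | iron | bad | stuck
Reversed (n..1): stuck | bad | iron | escape | academy
Result = "stuck bad iron escape academy"


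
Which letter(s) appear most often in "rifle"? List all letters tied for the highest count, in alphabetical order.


Word: "rifle"
Letter counts:
  'e': 1
  'f': 1
  'i': 1
  'l': 1
  'r': 1
Maximum count = 1
Most frequent = 'e', 'f', 'i', 'l', 'r' (1 time each)


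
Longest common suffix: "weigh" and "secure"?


Word 1: "weigh"
Word 2: "secure"
Comparing from end:
  Pos -1: 'h' != 'e' (stop)
LCS = "" (length 0)


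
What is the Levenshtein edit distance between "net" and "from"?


Word 1: "net" (length 3)
Word 2: "from" (length 4)
One optimal edit sequence (insert/delete/substitute each cost 1):
  1. insert 'f'  (+1)
  2. substitute 'n' -> 'r'  (+1)
  3. substitute 'e' -> 'o'  (+1)
  4. substitute 't' -> 'm'  (+1)
Total edit operations: 4
Edit distance = 4


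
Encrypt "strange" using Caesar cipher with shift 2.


Word: "strange"
Shift: 2
Each letter → (letter + shift) mod 26:
  's' (18) + 2 = 20 → 'u'
  't' (19) + 2 = 21 → 'v'
  'r' (17) + 2 = 19 → 't'
  'a' (0) + 2 = 2 → 'c'
  'n' (13) + 2 = 15 → 'p'
  'g' (6) + 2 = 8 → 'i'
  'e' (4) + 2 = 6 → 'g'
Result = "uvtcpig"


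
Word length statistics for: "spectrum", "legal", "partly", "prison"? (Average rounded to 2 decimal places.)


Lengths: "spectrum"=8, "legal"=5, "partly"=6, "prison"=6
Sum = 25, Count = 4
Average = 25/4 = 6.25
= avg=6.25, min=5, max=8


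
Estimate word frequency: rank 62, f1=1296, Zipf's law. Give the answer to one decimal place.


Zipf's law: f(r) = f(1) / r
f(1) = 1296
f(62) = 1296 / 62
= 20.9 occurrences


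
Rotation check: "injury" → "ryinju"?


Word: "injury", Candidate: "ryinju"
Method: check if candidate is substring of word+word
"injuryinjury" contains "ryinju"? Yes
Is rotation = Yes


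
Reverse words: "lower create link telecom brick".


Original: "lower create link telecom brick"
Words (1..n): lower | create | link | telecom | brick
Reversed (n..1): brick | telecom | link | create | lower
Result = "brick telecom link create lower"


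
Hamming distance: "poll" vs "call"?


Comparing character by character (same length = 4):
  Pos 0: 'p' vs 'c' !=
  Pos 1: 'o' vs 'a' !=
  Pos 2: 'l' vs 'l' =
  Pos 3: 'l' vs 'l' =
Hamming distance = 2


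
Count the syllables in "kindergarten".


Word: "kindergarten"
Syllable breakdown: kin-der-gar-ten
Counting: 4 parts
= 4 syllables


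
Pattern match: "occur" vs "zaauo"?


Pattern of "occur": [0, 1, 1, 2, 3]
Pattern of "zaauo": [0, 1, 1, 2, 3]
Patterns match
Same pattern = Yes


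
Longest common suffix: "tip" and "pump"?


Word 1: "tip"
Word 2: "pump"
Comparing from end:
  Pos -1: 'p' == 'p'
  Pos -2: 'i' != 'm' (stop)
LCS = "p" (length 1)


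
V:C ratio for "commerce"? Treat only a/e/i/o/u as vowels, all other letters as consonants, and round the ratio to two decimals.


Word: "commerce"
Vowels (a,e,i,o,u): 3
Consonants: 5
Ratio = 3/5
= 0.60


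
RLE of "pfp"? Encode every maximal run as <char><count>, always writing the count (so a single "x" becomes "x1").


String: "pfp"
Scanning for consecutive runs:
  'p' x 1
  'f' x 1
  'p' x 1
RLE = "p1f1p1"


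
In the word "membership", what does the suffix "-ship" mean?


Suffix: -ship
As in: membership -> member + -ship
Meaning = state / position


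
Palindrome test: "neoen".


Word: "neoen"
Reversed: "neoen"
Forward == Backward? neoen == neoen
Palindrome = Yes


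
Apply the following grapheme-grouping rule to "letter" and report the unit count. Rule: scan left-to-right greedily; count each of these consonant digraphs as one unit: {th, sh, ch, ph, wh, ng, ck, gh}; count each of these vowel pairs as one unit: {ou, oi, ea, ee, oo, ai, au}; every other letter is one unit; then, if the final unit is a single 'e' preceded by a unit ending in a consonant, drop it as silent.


Word: "letter" (6 letters)
Left-to-right scan:
  [1] 'l' (letter)
  [2] 'e' (letter)
  [3] 't' (letter)
  [4] 't' (letter)
  [5] 'e' (letter)
  [6] 'r' (letter)
Units from scan: 6
Sound units = 6 units


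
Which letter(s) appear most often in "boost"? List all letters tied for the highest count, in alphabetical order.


Word: "boost"
Letter counts:
  'b': 1
  'o': 2
  's': 1
  't': 1
Maximum count = 2
Most frequent = 'o' (2 times each)


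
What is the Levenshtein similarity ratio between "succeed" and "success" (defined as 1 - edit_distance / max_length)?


Word 1: "succeed" (length 7)
Word 2: "success" (length 7)
One optimal edit sequence:
  1. keep 's'
  2. keep 'u'
  3. keep 'c'
  4. keep 'c'
  5. keep 'e'
  6. substitute 'e' -> 's'  (+1)
  7. substitute 'd' -> 's'  (+1)
Edit distance = 2
Max length = max(7, 7) = 7
Similarity = 1 - 2/7
= 0.7143


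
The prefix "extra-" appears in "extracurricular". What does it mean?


Prefix: extra-
Example: extracurricular = extra- + curricular
Meaning = beyond


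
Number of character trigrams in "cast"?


Word: "cast" (length 4)
Number of 3-grams = length - 3 + 1 = 4 - 3 + 1
= 2


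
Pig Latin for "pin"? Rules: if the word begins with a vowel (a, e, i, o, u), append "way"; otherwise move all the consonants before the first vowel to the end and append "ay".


Word: "pin"
Starts with consonant(s) → move to end, add 'ay'
Consonant cluster: "p"
Pig Latin = "inpay"


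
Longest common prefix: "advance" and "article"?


Word 1: "advance"
Word 2: "article"
Comparing from start:
  Pos 0: 'a' == 'a'
  Pos 1: 'd' != 'r' (stop)
LCP = "a" (length 1)


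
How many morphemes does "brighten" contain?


Word: "brighten"
Morphemes: bright | -en
Each morpheme carries meaning
= 2 morphemes


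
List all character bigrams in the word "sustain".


Word: "sustain" (length 7)
Number of bigrams = 7 - 2 + 1 = 6
  Position 0: "su"
  Position 1: "us"
  Position 2: "st"
  Position 3: "ta"
  Position 4: "ai"
  Position 5: "in"
Bigrams = "su", "us", "st", "ta", "ai", "in"


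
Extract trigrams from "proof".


Word: "proof" (length 5)
Number of trigrams = 5 - 3 + 1 = 3
  Position 0: "pro"
  Position 1: "roo"
  Position 2: "oof"
Trigrams = "pro", "roo", "oof"


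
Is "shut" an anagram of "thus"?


Word 1: "thus" → sorted: hstu
Word 2: "shut" → sorted: hstu
Same letters? hstu == hstu
Anagram = Yes


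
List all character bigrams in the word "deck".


Word: "deck" (length 4)
Number of bigrams = 4 - 2 + 1 = 3
  Position 0: "de"
  Position 1: "ec"
  Position 2: "ck"
Bigrams = "de", "ec", "ck"


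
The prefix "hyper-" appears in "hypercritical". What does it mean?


Prefix: hyper-
Example: hypercritical (hyper- + critical)
Meaning = over / excessive


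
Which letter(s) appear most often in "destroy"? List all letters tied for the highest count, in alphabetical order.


Word: "destroy"
Letter counts:
  'd': 1
  'e': 1
  'o': 1
  'r': 1
  's': 1
  't': 1
  'y': 1
Maximum count = 1
Most frequent = 'd', 'e', 'o', 'r', 's', 't', 'y' (1 time each)


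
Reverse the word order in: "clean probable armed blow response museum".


Original: "clean probable armed blow response museum"
Words (1..n): clean | probable | armed | blow | response | museum
Reversed (n..1): museum | response | blow | armed | probable | clean
Result = "museum response blow armed probable clean"


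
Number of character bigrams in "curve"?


Word: "curve" (length 5)
Number of 2-grams = length - 2 + 1 = 5 - 2 + 1
= 4


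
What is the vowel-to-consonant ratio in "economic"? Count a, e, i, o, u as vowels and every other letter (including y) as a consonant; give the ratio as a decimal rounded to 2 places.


Word: "economic"
Vowels (a,e,i,o,u): 4
Consonants: 4
Ratio = 4/4
= 1.00


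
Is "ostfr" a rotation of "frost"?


Word: "frost", Candidate: "ostfr"
Method: check if candidate is substring of word+word
"frostfrost" contains "ostfr"? Yes
Is rotation = Yes


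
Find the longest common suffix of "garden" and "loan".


Word 1: "garden"
Word 2: "loan"
Comparing from end:
  Pos -1: 'n' == 'n'
  Pos -2: 'e' != 'a' (stop)
LCS = "n" (length 1)


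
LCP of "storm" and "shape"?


Word 1: "storm"
Word 2: "shape"
Comparing from start:
  Pos 0: 's' == 's'
  Pos 1: 't' != 'h' (stop)
LCP = "s" (length 1)


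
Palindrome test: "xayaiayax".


Word: "xayaiayax"
Reversed: "xayaiayax"
Forward == Backward? xayaiayax == xayaiayax
Palindrome = Yes


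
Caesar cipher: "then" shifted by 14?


Word: "then"
Shift: 14
Each letter → (letter + shift) mod 26:
  't' (19) + 14 = 7 → 'h'
  'h' (7) + 14 = 21 → 'v'
  'e' (4) + 14 = 18 → 's'
  'n' (13) + 14 = 1 → 'b'
Result = "hvsb"


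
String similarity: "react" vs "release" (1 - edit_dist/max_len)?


Word 1: "react" (length 5)
Word 2: "release" (length 7)
One optimal edit sequence:
  1. keep 'r'
  2. insert 'e'  (+1)
  3. insert 'l'  (+1)
  4. keep 'e'
  5. keep 'a'
  6. substitute 'c' -> 's'  (+1)
  7. substitute 't' -> 'e'  (+1)
Edit distance = 4
Max length = max(5, 7) = 7
Similarity = 1 - 4/7
= 0.4286


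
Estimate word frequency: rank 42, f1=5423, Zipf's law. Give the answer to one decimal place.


Zipf's law: f(r) = f(1) / r
f(1) = 5423
f(42) = 5423 / 42
= 129.1 occurrences


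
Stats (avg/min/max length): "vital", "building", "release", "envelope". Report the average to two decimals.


Lengths: "vital"=5, "building"=8, "release"=7, "envelope"=8
Sum = 28, Count = 4
Average = 28/4 = 7.00
= avg=7.00, min=5, max=8


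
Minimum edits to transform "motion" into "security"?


Word 1: "motion" (length 6)
Word 2: "security" (length 8)
One optimal edit sequence (insert/delete/substitute each cost 1):
  1. insert 's'  (+1)
  2. insert 'e'  (+1)
  3. substitute 'm' -> 'c'  (+1)
  4. substitute 'o' -> 'u'  (+1)
  5. substitute 't' -> 'r'  (+1)
  6. keep 'i'
  7. substitute 'o' -> 't'  (+1)
  8. substitute 'n' -> 'y'  (+1)
Total edit operations: 7
Edit distance = 7


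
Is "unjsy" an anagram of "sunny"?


Word 1: "sunny" → sorted: nnsuy
Word 2: "unjsy" → sorted: jnsuy
Same letters? nnsuy != jnsuy
Anagram = No


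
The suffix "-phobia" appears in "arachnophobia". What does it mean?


Suffix: -phobia
As in: arachnophobia -> arachno- + -phobia
Meaning = fear of


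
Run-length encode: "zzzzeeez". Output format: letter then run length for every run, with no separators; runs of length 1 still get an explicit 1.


String: "zzzzeeez"
Scanning for consecutive runs:
  'z' x 4
  'e' x 3
  'z' x 1
RLE = "z4e3z1"


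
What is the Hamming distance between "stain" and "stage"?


Comparing character by character (same length = 5):
  Pos 0: 's' vs 's' =
  Pos 1: 't' vs 't' =
  Pos 2: 'a' vs 'a' =
  Pos 3: 'i' vs 'g' !=
  Pos 4: 'n' vs 'e' !=
Hamming distance = 2


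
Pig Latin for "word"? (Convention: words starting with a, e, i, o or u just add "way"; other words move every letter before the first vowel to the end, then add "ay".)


Word: "word"
Starts with consonant(s) → move to end, add 'ay'
Consonant cluster: "w"
Pig Latin = "ordway"


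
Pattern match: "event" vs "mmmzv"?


Pattern of "event": [0, 1, 0, 2, 3]
Pattern of "mmmzv": [0, 0, 0, 1, 2]
Patterns do not match
Same pattern = No


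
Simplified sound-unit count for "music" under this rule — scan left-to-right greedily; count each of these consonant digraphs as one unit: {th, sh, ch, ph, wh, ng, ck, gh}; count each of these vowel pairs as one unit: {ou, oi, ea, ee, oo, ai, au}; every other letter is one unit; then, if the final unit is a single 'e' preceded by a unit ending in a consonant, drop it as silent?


Word: "music" (5 letters)
Left-to-right scan:
  1. 'm' (letter)
  2. 'u' (letter)
  3. 's' (letter)
  4. 'i' (letter)
  5. 'c' (letter)
Units from scan: 5
Sound units = 5 units


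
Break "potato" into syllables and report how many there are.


Word: "potato"
Syllable breakdown: po-ta-to
Counting: 3 parts
= 3 syllables


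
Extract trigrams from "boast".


Word: "boast" (length 5)
Number of trigrams = 5 - 3 + 1 = 3
  Position 0: "boa"
  Position 1: "oas"
  Position 2: "ast"
Trigrams = "boa", "oas", "ast"


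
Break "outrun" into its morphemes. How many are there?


Word: "outrun"
Morphemes: out- | run
Each morpheme carries meaning
= 2 morphemes


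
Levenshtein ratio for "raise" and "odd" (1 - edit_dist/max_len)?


Word 1: "raise" (length 5)
Word 2: "odd" (length 3)
One optimal edit sequence:
  1. delete 'r'  (+1)
  2. delete 'a'  (+1)
  3. substitute 'i' -> 'o'  (+1)
  4. substitute 's' -> 'd'  (+1)
  5. substitute 'e' -> 'd'  (+1)
Edit distance = 5
Max length = max(5, 3) = 5
Similarity = 1 - 5/5
= 0.0000


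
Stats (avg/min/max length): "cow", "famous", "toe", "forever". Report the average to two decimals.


Lengths: "cow"=3, "famous"=6, "toe"=3, "forever"=7
Sum = 19, Count = 4
Average = 19/4 = 4.75
= avg=4.75, min=3, max=7


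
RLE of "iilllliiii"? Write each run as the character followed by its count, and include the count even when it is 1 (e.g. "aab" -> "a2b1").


String: "iilllliiii"
Scanning for consecutive runs:
  'i' x 2
  'l' x 4
  'i' x 4
RLE = "i2l4i4"


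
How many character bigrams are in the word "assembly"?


Word: "assembly" (length 8)
Number of 2-grams = length - 2 + 1 = 8 - 2 + 1
= 7


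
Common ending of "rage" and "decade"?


Word 1: "rage"
Word 2: "decade"
Comparing from end:
  Pos -1: 'e' == 'e'
  Pos -2: 'g' != 'd' (stop)
LCS = "e" (length 1)


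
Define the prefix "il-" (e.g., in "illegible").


Prefix: il-
Example: illegible (il- + legible)
Meaning = not


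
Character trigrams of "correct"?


Word: "correct" (length 7)
Number of trigrams = 7 - 3 + 1 = 5
  Position 0: "cor"
  Position 1: "orr"
  Position 2: "rre"
  Position 3: "rec"
  Position 4: "ect"
Trigrams = "cor", "orr", "rre", "rec", "ect"


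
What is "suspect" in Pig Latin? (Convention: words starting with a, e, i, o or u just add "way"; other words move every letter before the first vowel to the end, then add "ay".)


Word: "suspect"
Starts with consonant(s) → move to end, add 'ay'
Consonant cluster: "s"
Pig Latin = "uspectsay"


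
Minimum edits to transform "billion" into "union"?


Word 1: "billion" (length 7)
Word 2: "union" (length 5)
One optimal edit sequence (insert/delete/substitute each cost 1):
  1. delete 'b'  (+1)
  2. delete 'i'  (+1)
  3. substitute 'l' -> 'u'  (+1)
  4. substitute 'l' -> 'n'  (+1)
  5. keep 'i'
  6. keep 'o'
  7. keep 'n'
Total edit operations: 4
Edit distance = 4


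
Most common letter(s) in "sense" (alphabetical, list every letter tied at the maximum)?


Word: "sense"
Letter counts:
  'e': 2
  'n': 1
  's': 2
Maximum count = 2
Most frequent = 'e', 's' (2 times each)


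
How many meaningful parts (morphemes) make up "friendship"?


Word: "friendship"
Morphemes: friend + -ship
Each morpheme carries meaning
= 2 morphemes


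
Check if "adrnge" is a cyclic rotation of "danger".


Word: "danger", Candidate: "adrnge"
Method: check if candidate is substring of word+word
"dangerdanger" contains "adrnge"? No
Is rotation = No


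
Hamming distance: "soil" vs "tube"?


Comparing character by character (same length = 4):
  Pos 0: 's' vs 't' !=
  Pos 1: 'o' vs 'u' !=
  Pos 2: 'i' vs 'b' !=
  Pos 3: 'l' vs 'e' !=
Hamming distance = 4


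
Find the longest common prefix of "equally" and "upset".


Word 1: "equally"
Word 2: "upset"
Comparing from start:
  Pos 0: 'e' != 'u' (stop)
LCP = "" (length 0)


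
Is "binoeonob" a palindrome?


Word: "binoeonob"
Reversed: "bonoeonib"
Forward == Backward? binoeonob != bonoeonib
Palindrome = No


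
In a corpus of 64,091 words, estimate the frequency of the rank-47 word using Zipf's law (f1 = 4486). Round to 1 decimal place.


Zipf's law: f(r) = f(1) / r
f(1) = 4486
f(47) = 4486 / 47
= 95.4 occurrences


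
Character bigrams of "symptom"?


Word: "symptom" (length 7)
Number of bigrams = 7 - 2 + 1 = 6
  Position 0: "sy"
  Position 1: "ym"
  Position 2: "mp"
  Position 3: "pt"
  Position 4: "to"
  Position 5: "om"
Bigrams = "sy", "ym", "mp", "pt", "to", "om"


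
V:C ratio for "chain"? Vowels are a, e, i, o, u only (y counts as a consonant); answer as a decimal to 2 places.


Word: "chain"
Vowels (a,e,i,o,u): 2
Consonants: 3
Ratio = 2/3
= 0.67


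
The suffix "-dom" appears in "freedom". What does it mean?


Suffix: -dom
Example: freedom = free + -dom
Meaning = state / realm


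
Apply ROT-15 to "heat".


Word: "heat"
Shift: 15
Each letter → (letter + shift) mod 26:
  'h' (7) + 15 = 22 → 'w'
  'e' (4) + 15 = 19 → 't'
  'a' (0) + 15 = 15 → 'p'
  't' (19) + 15 = 8 → 'i'
Result = "wtpi"


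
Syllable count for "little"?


Word: "little"
Syllable breakdown: lit | tle
Counting: 2 parts
= 2 syllables


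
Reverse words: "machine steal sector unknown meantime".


Original: "machine steal sector unknown meantime"
Words (1..n): machine | steal | sector | unknown | meantime
Reversed (n..1): meantime | unknown | sector | steal | machine
Result = "meantime unknown sector steal machine"


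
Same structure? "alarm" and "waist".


Pattern of "alarm": [0, 1, 0, 2, 3]
Pattern of "waist": [0, 1, 2, 3, 4]
Patterns do not match
Same pattern = No


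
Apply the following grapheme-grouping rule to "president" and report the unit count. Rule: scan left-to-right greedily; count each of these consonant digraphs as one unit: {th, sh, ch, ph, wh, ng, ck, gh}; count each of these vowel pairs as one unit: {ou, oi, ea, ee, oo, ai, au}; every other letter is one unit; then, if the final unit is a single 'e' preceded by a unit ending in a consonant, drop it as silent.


Word: "president" (9 letters)
Left-to-right scan:
  1. 'p' (letter)
  2. 'r' (letter)
  3. 'e' (letter)
  4. 's' (letter)
  5. 'i' (letter)
  6. 'd' (letter)
  7. 'e' (letter)
  8. 'n' (letter)
  9. 't' (letter)
Units from scan: 9
Sound units = 9 units


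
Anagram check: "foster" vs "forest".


Word 1: "foster" → sorted: eforst
Word 2: "forest" → sorted: eforst
Same letters? eforst == eforst
Anagram = Yes


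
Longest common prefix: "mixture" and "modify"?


Word 1: "mixture"
Word 2: "modify"
Comparing from start:
  Pos 0: 'm' == 'm'
  Pos 1: 'i' != 'o' (stop)
LCP = "m" (length 1)


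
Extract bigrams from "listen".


Word: "listen" (length 6)
Number of bigrams = 6 - 2 + 1 = 5
  Position 0: "li"
  Position 1: "is"
  Position 2: "st"
  Position 3: "te"
  Position 4: "en"
Bigrams = "li", "is", "st", "te", "en"


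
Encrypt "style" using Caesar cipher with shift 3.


Word: "style"
Shift: 3
Each letter → (letter + shift) mod 26:
  's' (18) + 3 = 21 → 'v'
  't' (19) + 3 = 22 → 'w'
  'y' (24) + 3 = 1 → 'b'
  'l' (11) + 3 = 14 → 'o'
  'e' (4) + 3 = 7 → 'h'
Result = "vwboh"


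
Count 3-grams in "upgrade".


Word: "upgrade" (length 7)
Number of 3-grams = length - 3 + 1 = 7 - 3 + 1
= 5


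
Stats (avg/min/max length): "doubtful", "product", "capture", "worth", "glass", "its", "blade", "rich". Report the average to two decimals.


Lengths: "doubtful"=8, "product"=7, "capture"=7, "worth"=5, "glass"=5, "its"=3, "blade"=5, "rich"=4
Sum = 44, Count = 8
Average = 44/8 = 5.50
= avg=5.50, min=3, max=8


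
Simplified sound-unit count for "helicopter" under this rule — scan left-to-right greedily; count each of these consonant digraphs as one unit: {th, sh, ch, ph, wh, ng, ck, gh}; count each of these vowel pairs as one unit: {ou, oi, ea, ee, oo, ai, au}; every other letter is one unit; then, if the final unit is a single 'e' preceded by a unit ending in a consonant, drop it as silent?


Word: "helicopter" (10 letters)
Left-to-right scan:
  [1] 'h' (letter)
  [2] 'e' (letter)
  [3] 'l' (letter)
  [4] 'i' (letter)
  [5] 'c' (letter)
  [6] 'o' (letter)
  [7] 'p' (letter)
  [8] 't' (letter)
  [9] 'e' (letter)
  [10] 'r' (letter)
Units from scan: 10
Sound units = 10 units
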